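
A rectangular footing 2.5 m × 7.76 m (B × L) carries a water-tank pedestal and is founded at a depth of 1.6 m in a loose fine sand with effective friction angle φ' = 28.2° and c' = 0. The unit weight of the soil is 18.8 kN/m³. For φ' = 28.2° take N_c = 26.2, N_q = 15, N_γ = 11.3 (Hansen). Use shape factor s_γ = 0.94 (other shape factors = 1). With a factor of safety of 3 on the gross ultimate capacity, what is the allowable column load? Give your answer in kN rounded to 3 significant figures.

Overburden at base level: q = 18.8 × 1.6 = 30.08 kPa.
Surcharge term q·N_q = 30.08 × 15 = 451.2 kPa; self-weight term 0.5·γ·B·N_γ·s_γ = 0.5 × 18.8 × 2.5 × 11.3 × 0.94 = 249.62 kPa.
q_ult = 451.2 + 249.62 = 700.82 kPa.
Gross allowable pressure q_all = 700.82 / 3 = 233.61 kPa.
Footing area = 19.4 m², so allowable column load = 233.61 × 19.4 = 4531.9 kN.

P_all ≈ 4530 kN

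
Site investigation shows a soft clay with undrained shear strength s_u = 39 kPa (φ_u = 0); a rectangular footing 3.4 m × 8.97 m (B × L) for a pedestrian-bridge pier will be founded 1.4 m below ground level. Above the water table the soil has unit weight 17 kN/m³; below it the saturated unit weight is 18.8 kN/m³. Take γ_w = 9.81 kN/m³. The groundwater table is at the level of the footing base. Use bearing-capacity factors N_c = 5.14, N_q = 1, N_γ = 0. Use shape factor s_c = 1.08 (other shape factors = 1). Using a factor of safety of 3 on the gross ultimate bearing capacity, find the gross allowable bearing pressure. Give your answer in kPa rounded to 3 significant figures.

q_all ≈ 80.1 kPa

q = γ·D_f = 17 × 1.4 = 23.8 kPa.
c·N_c·s_c = 39 × 5.14 × 1.08 = 216.5 kPa
q·N_q = 23.8 × 1 = 23.8 kPa
q_ult = 216.5 + 23.8 = 240.3 kPa.
q_all = 240.3 / 3 = 80.099 kPa.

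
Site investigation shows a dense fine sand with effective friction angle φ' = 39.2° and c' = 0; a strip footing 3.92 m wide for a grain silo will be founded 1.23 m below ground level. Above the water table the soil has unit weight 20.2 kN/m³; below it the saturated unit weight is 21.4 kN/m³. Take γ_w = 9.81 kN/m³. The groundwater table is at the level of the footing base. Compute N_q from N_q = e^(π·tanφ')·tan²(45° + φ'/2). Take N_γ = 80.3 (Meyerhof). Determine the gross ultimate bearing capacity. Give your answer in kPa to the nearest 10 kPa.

tan39.2° = 0.8156, so N_q = e^(π×0.8156)·tan²(64.6°) = 12.965 × 4.435 = 57.5.
Effective surcharge at the founding depth q = γ·D_f = 20.2 × 1.23 = 24.846 kPa.
The water table coincides with the base, so in the self-weight term γ → γ' = 11.59 kN/m³.
q_ult = q·N_q + 0.5·γ·B·N_γ
     = 24.846 × 57.501 + 0.5 × 11.59 × 3.92 × 80.3
     = 1428.7 + 1824.1 = 3252.8 kPa.

q_ult ≈ 3250 kPa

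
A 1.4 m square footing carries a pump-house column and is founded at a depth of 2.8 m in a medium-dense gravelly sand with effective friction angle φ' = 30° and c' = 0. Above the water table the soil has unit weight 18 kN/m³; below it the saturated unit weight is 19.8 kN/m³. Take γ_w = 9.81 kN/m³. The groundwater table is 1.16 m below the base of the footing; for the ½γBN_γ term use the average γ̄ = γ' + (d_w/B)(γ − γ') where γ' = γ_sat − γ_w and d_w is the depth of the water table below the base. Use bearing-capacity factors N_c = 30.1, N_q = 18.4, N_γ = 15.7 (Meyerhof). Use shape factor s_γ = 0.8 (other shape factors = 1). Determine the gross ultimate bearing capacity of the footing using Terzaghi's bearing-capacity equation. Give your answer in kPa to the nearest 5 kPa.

Overburden at base level: q = 18 × 2.8 = 50.4 kPa.
The water table is 1.16 m below the base (< B = 1.4 m), so the ½γBN_γ term uses γ̄ = γ' + (d_w/B)(γ − γ') = 9.99 + (1.16/1.4)(18 − 9.99) = 16.627 kN/m³.
Surcharge term q·N_q = 50.4 × 18.4 = 927.36 kPa; self-weight term 0.5·γ·B·N_γ·s_γ = 0.5 × 16.627 × 1.4 × 15.7 × 0.8 = 146.18 kPa.
q_ult = 927.36 + 146.18 = 1073.5 kPa.

q_ult ≈ 1075 kPa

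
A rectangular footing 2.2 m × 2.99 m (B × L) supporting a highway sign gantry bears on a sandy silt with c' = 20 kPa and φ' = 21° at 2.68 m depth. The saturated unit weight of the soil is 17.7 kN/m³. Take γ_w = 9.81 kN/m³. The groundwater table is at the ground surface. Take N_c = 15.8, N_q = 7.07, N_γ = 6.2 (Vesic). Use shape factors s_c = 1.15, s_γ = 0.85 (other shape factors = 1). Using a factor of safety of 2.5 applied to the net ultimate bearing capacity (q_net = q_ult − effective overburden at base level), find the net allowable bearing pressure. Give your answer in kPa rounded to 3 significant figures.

γ' = 17.7 − 9.81 = 7.89 kN/m³ (submerged throughout). q = 7.89 × 2.68 = 21.145 kPa; the same γ' applies in the ½γBN_γ term.
c·N_c·s_c = 20 × 15.8 × 1.15 = 363.4 kPa
q·N_q = 21.145 × 7.07 = 149.5 kPa
0.5·γ·B·N_γ·s_γ = 0.5 × 7.89 × 2.2 × 6.2 × 0.85 = 45.738 kPa
q_ult = 363.4 + 149.5 + 45.738 = 558.63 kPa.
Net ultimate: q_net = 558.63 − 21.145 = 537.49 kPa.
q_all(net) = 537.49 / 2.5 = 215 kPa.

q_all(net) ≈ 215 kPa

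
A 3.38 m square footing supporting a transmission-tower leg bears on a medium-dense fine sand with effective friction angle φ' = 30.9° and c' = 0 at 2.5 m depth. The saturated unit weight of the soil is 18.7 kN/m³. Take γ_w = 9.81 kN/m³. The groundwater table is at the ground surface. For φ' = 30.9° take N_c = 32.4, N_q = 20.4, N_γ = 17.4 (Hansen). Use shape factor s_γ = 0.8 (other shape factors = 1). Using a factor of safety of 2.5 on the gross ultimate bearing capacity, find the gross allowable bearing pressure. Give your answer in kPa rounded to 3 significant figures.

Water table at ground surface, so effective unit weight γ' = 18.7 − 9.81 = 8.89 kN/m³ is used throughout; overburden q = 8.89 × 2.5 = 22.225 kPa; the same γ' applies in the ½γBN_γ term.
Surcharge term q·N_q = 22.225 × 20.4 = 453.39 kPa; self-weight term 0.5·γ·B·N_γ·s_γ = 0.5 × 8.89 × 3.38 × 17.4 × 0.8 = 209.14 kPa.
q_ult = 453.39 + 209.14 = 662.53 kPa.
q_all = 662.53 / 2.5 = 265.01 kPa.

q_all ≈ 265 kPa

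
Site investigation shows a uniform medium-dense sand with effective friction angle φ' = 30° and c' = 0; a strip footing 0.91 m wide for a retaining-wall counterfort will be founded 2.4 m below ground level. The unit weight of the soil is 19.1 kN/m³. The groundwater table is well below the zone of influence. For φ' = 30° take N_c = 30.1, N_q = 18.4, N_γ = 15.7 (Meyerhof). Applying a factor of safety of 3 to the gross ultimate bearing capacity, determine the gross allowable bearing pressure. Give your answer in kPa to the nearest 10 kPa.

q_all ≈ 330 kPa

Overburden at base level: q = 19.1 × 2.4 = 45.84 kPa.
Surcharge term q·N_q = 45.84 × 18.4 = 843.46 kPa; self-weight term 0.5·γ·B·N_γ = 0.5 × 19.1 × 0.91 × 15.7 = 136.44 kPa.
q_ult = 843.46 + 136.44 = 979.9 kPa.
q_all = q_ult / FS = 979.9 / 3 = 326.63 kPa.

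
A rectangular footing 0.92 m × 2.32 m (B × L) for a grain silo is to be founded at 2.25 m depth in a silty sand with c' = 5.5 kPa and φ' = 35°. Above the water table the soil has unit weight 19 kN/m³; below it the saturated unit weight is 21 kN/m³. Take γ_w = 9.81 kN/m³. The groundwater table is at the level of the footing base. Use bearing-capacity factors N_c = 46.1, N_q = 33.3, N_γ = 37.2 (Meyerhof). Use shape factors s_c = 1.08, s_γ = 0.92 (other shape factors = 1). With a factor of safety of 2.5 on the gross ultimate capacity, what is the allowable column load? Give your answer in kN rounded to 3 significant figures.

P_all ≈ 1600 kN

Effective surcharge at the founding depth q = γ·D_f = 19 × 2.25 = 42.75 kPa.
The water table coincides with the base, so in the self-weight term γ → γ' = 11.19 kN/m³.
q_ult = c·N_c·s_c + q·N_q + 0.5·γ·B·N_γ·s_γ
     = 5.5 × 46.1 × 1.08 + 42.75 × 33.3 + 0.5 × 11.19 × 0.92 × 37.2 × 0.92
     = 273.83 + 1423.6 + 176.16 = 1873.6 kPa.
Gross allowable pressure q_all = 1873.6 / 2.5 = 749.43 kPa.
Footing area = 2.1344 m², so allowable column load = 749.43 × 2.1344 = 1599.6 kN.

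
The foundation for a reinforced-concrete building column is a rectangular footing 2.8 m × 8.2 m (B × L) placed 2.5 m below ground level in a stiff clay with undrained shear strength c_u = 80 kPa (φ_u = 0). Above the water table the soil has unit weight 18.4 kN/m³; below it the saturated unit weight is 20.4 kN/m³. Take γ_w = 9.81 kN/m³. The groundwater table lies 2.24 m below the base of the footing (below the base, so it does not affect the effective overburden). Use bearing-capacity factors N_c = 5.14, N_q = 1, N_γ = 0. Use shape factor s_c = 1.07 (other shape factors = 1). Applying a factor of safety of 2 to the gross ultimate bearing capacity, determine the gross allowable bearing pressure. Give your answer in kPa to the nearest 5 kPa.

q_all ≈ 245 kPa

q = γ·D_f = 18.4 × 2.5 = 46 kPa.
c·N_c·s_c = 80 × 5.14 × 1.07 = 439.98 kPa
q·N_q = 46 × 1 = 46 kPa
q_ult = 439.98 + 46 = 485.98 kPa.
q_all = q_ult / FS = 485.98 / 2 = 242.99 kPa.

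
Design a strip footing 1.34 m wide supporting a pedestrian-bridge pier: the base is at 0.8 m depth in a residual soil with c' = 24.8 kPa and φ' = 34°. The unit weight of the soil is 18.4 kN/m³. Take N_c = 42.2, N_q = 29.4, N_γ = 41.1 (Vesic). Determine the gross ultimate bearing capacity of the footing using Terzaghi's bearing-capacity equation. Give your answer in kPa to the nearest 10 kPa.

q = γ·D_f = 18.4 × 0.8 = 14.72 kPa.
c·N_c = 24.8 × 42.2 = 1046.6 kPa
q·N_q = 14.72 × 29.4 = 432.77 kPa
0.5·γ·B·N_γ = 0.5 × 18.4 × 1.34 × 41.1 = 506.68 kPa
q_ult = 1046.6 + 432.77 + 506.68 = 1986 kPa.

q_ult ≈ 1990 kPa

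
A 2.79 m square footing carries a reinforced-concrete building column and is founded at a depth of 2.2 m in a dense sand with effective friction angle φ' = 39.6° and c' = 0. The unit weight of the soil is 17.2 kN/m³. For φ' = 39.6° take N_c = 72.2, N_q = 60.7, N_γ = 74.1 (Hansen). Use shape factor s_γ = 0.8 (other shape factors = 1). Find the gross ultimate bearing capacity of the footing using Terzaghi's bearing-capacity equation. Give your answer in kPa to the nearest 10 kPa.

q = γ·D_f = 17.2 × 2.2 = 37.84 kPa.
q·N_q = 37.84 × 60.7 = 2296.9 kPa
0.5·γ·B·N_γ·s_γ = 0.5 × 17.2 × 2.79 × 74.1 × 0.8 = 1422.4 kPa
q_ult = 2296.9 + 1422.4 = 3719.3 kPa.

q_ult ≈ 3720 kPa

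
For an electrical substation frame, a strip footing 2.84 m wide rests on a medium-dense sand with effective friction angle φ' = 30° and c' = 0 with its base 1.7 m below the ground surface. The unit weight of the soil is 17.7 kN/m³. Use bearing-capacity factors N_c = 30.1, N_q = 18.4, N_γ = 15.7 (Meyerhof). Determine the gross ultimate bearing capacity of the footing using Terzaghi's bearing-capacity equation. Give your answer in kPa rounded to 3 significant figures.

Overburden at base level: q = 17.7 × 1.7 = 30.09 kPa.
Surcharge term q·N_q = 30.09 × 18.4 = 553.66 kPa; self-weight term 0.5·γ·B·N_γ = 0.5 × 17.7 × 2.84 × 15.7 = 394.6 kPa.
q_ult = 553.66 + 394.6 = 948.26 kPa.

q_ult ≈ 948 kPa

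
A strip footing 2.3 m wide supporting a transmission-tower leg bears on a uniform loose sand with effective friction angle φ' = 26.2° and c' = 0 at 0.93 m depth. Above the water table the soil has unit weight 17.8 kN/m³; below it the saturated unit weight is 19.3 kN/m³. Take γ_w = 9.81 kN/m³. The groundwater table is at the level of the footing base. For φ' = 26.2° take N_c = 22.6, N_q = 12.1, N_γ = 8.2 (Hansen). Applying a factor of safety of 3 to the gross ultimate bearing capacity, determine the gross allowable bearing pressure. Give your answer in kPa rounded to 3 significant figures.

q = γ·D_f = 17.8 × 0.93 = 16.554 kPa.
For the ½γBN_γ term take γ' = 19.3 − 9.81 = 9.49 kN/m³ (soil below base is submerged).
q·N_q = 16.554 × 12.1 = 200.3 kPa
0.5·γ·B·N_γ = 0.5 × 9.49 × 2.3 × 8.2 = 89.491 kPa
q_ult = 200.3 + 89.491 = 289.79 kPa.
q_all = q_ult / FS = 289.79 / 3 = 96.598 kPa.

q_all ≈ 96.6 kPa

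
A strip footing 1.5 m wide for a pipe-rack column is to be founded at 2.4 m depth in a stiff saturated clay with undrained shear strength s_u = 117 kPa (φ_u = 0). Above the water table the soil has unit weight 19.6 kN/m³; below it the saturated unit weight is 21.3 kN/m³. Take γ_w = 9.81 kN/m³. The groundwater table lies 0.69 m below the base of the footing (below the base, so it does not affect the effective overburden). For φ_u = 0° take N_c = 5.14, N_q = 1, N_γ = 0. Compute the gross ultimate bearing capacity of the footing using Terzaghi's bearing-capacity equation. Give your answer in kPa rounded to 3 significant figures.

Effective surcharge at the founding depth q = γ·D_f = 19.6 × 2.4 = 47.04 kPa.
q_ult = c·N_c + q·N_q
     = 117 × 5.14 + 47.04 × 1
     = 601.38 + 47.04 = 648.42 kPa.

q_ult ≈ 648 kPa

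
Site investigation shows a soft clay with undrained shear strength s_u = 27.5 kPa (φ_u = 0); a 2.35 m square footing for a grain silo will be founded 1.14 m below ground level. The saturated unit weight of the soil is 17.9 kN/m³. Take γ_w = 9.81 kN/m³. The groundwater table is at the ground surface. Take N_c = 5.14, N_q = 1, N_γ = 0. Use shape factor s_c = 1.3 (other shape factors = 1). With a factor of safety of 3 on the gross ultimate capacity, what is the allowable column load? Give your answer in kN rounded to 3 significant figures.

Water table at ground surface, so effective unit weight γ' = 17.9 − 9.81 = 8.09 kN/m³ is used throughout; overburden q = 8.09 × 1.14 = 9.2226 kPa.
Cohesion term c·N_c·s_c = 27.5 × 5.14 × 1.3 = 183.75 kPa; surcharge term q·N_q = 9.2226 × 1 = 9.2226 kPa.
q_ult = 183.75 + 9.2226 = 192.98 kPa.
Gross allowable pressure q_all = 192.98 / 3 = 64.326 kPa.
Footing area = 5.5225 m², so allowable column load = 64.326 × 5.5225 = 355.24 kN.

P_all ≈ 355 kN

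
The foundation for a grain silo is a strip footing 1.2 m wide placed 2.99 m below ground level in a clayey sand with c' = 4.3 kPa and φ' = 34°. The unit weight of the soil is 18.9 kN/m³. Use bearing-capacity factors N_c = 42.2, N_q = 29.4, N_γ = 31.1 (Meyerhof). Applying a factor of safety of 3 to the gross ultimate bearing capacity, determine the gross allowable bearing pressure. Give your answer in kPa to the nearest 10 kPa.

q = γ·D_f = 18.9 × 2.99 = 56.511 kPa.
c·N_c = 4.3 × 42.2 = 181.46 kPa
q·N_q = 56.511 × 29.4 = 1661.4 kPa
0.5·γ·B·N_γ = 0.5 × 18.9 × 1.2 × 31.1 = 352.67 kPa
q_ult = 181.46 + 1661.4 + 352.67 = 2195.6 kPa.
q_all = q_ult / FS = 2195.6 / 3 = 731.85 kPa.

q_all ≈ 730 kPa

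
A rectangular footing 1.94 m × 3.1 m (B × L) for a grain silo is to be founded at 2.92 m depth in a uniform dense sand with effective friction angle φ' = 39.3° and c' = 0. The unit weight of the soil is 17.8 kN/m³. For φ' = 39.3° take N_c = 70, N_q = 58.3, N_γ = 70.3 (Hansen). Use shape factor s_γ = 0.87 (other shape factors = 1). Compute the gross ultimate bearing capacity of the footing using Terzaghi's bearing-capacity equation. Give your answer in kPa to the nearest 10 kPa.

q_ult ≈ 4090 kPa

Overburden at base level: q = 17.8 × 2.92 = 51.976 kPa.
Surcharge term q·N_q = 51.976 × 58.3 = 3030.2 kPa; self-weight term 0.5·γ·B·N_γ·s_γ = 0.5 × 17.8 × 1.94 × 70.3 × 0.87 = 1056 kPa.
q_ult = 3030.2 + 1056 = 4086.2 kPa.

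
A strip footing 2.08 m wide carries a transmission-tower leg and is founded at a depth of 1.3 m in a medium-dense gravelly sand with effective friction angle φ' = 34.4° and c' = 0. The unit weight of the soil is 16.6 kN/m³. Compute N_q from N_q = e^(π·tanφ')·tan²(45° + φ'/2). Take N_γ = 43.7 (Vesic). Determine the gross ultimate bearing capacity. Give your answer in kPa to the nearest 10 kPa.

q_ult ≈ 1420 kPa

tan34.4° = 0.6847, so N_q = e^(π×0.6847)·tan²(62.2°) = 8.594 × 3.597 = 30.92.
Effective surcharge at the founding depth q = γ·D_f = 16.6 × 1.3 = 21.58 kPa.
q_ult = q·N_q + 0.5·γ·B·N_γ
     = 21.58 × 30.917 + 0.5 × 16.6 × 2.08 × 43.7
     = 667.18 + 754.44 = 1421.6 kPa.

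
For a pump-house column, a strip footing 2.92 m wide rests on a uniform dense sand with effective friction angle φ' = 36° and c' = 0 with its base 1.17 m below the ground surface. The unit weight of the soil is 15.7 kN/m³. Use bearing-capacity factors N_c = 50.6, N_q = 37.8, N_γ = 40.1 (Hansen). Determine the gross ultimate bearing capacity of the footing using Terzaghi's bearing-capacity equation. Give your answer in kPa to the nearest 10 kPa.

q_ult ≈ 1610 kPa

Overburden at base level: q = 15.7 × 1.17 = 18.369 kPa.
Surcharge term q·N_q = 18.369 × 37.8 = 694.35 kPa; self-weight term 0.5·γ·B·N_γ = 0.5 × 15.7 × 2.92 × 40.1 = 919.17 kPa.
q_ult = 694.35 + 919.17 = 1613.5 kPa.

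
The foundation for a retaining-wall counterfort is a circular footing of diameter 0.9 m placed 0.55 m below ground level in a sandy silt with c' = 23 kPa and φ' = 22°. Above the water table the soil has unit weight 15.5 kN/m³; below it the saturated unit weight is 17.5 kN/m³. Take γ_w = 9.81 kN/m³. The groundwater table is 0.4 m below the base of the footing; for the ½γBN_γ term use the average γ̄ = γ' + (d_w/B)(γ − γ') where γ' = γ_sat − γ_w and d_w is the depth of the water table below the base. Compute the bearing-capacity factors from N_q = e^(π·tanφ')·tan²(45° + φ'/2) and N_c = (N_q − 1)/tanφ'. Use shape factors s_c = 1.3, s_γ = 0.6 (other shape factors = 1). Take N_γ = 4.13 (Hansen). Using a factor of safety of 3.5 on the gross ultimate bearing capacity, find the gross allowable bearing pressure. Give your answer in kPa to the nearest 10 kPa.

q_all ≈ 170 kPa

N_q = e^(π·tan22°)·tan²(56°) = 7.82; N_c = (N_q − 1)/tanφ' = 16.88.
Effective surcharge at the founding depth q = γ·D_f = 15.5 × 0.55 = 8.525 kPa.
With d_w = 0.4 m < B, γ̄ = 7.69 + (0.4/0.9) × (15.5 − 7.69) = 11.161 kN/m³.
q_ult = c·N_c·s_c + q·N_q + 0.5·γ·B·N_γ·s_γ
     = 23 × 16.883 × 1.3 + 8.525 × 7.8211 + 0.5 × 11.161 × 0.9 × 4.13 × 0.6
     = 504.8 + 66.675 + 12.446 = 583.92 kPa.
q_all = 583.92 / 3.5 = 166.83 kPa.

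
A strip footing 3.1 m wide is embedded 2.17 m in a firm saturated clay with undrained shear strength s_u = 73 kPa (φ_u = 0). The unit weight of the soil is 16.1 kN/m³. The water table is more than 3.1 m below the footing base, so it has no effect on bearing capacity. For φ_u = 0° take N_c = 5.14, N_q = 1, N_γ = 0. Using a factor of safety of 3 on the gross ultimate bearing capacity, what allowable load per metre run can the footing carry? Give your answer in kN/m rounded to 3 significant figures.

≈ 424 kN/m

Effective surcharge at the founding depth q = γ·D_f = 16.1 × 2.17 = 34.937 kPa.
q_ult = c·N_c + q·N_q
     = 73 × 5.14 + 34.937 × 1
     = 375.22 + 34.937 = 410.16 kPa.
Gross allowable pressure q_all = 410.16 / 3 = 136.72 kPa.
Allowable wall load = q_all × B = 136.72 × 3.1 = 423.83 kN per metre run.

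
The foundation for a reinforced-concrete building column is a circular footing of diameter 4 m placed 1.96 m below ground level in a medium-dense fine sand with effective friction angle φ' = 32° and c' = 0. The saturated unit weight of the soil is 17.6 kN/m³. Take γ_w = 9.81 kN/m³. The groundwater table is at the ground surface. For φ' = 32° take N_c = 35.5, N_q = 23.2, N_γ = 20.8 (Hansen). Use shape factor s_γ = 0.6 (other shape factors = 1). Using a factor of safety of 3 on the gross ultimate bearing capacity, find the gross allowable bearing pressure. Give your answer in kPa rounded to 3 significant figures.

q_all ≈ 183 kPa

Water table at ground surface, so effective unit weight γ' = 17.6 − 9.81 = 7.79 kN/m³ is used throughout; overburden q = 7.79 × 1.96 = 15.268 kPa; the same γ' applies in the ½γBN_γ term.
Surcharge term q·N_q = 15.268 × 23.2 = 354.23 kPa; self-weight term 0.5·γ·B·N_γ·s_γ = 0.5 × 7.79 × 4 × 20.8 × 0.6 = 194.44 kPa.
q_ult = 354.23 + 194.44 = 548.67 kPa.
q_all = 548.67 / 3 = 182.89 kPa.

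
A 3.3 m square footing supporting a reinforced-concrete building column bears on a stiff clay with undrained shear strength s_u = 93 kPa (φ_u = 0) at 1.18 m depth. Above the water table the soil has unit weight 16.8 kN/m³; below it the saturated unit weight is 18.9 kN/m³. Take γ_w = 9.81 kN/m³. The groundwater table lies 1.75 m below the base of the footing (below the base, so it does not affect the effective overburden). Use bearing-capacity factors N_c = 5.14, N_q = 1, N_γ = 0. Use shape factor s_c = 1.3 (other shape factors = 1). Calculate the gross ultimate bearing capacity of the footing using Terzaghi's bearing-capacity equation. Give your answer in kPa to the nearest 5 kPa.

q_ult ≈ 640 kPa

q = γ·D_f = 16.8 × 1.18 = 19.824 kPa.
c·N_c·s_c = 93 × 5.14 × 1.3 = 621.43 kPa
q·N_q = 19.824 × 1 = 19.824 kPa
q_ult = 621.43 + 19.824 = 641.25 kPa.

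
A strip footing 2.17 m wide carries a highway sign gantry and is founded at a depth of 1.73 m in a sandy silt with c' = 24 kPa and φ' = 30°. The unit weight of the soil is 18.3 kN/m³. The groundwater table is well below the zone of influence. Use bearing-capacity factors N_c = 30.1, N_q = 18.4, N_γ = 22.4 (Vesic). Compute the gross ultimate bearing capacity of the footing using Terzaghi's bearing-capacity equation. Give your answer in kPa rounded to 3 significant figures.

q_ult ≈ 1750 kPa

q = γ·D_f = 18.3 × 1.73 = 31.659 kPa.
c·N_c = 24 × 30.1 = 722.4 kPa
q·N_q = 31.659 × 18.4 = 582.53 kPa
0.5·γ·B·N_γ = 0.5 × 18.3 × 2.17 × 22.4 = 444.76 kPa
q_ult = 722.4 + 582.53 + 444.76 = 1749.7 kPa.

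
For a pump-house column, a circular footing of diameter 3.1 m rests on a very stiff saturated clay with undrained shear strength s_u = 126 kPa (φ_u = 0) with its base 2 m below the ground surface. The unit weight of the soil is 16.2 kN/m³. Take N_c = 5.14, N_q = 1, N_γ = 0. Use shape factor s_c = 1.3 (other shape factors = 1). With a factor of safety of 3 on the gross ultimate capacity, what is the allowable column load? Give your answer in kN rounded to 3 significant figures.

Overburden at base level: q = 16.2 × 2 = 32.4 kPa.
Cohesion term c·N_c·s_c = 126 × 5.14 × 1.3 = 841.93 kPa; surcharge term q·N_q = 32.4 × 1 = 32.4 kPa.
q_ult = 841.93 + 32.4 = 874.33 kPa.
Gross allowable pressure q_all = 874.33 / 3 = 291.44 kPa.
Footing area = 7.5477 m², so allowable column load = 291.44 × 7.5477 = 2199.7 kN.

P_all ≈ 2200 kN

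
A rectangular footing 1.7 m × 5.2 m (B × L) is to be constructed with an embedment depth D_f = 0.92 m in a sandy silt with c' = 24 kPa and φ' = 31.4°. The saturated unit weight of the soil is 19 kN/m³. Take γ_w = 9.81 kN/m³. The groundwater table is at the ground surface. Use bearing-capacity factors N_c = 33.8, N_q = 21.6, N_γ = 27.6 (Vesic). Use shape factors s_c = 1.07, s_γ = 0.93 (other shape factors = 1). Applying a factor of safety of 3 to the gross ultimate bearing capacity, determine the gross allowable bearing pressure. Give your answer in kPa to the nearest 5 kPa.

With the water table at the surface the whole profile is submerged: γ' = 19 − 9.81 = 9.19 kN/m³, so q = γ'·D_f = 8.4548 kPa; the same γ' applies in the ½γBN_γ term.
q_ult = c·N_c·s_c + q·N_q + 0.5·γ·B·N_γ·s_γ
     = 24 × 33.8 × 1.07 + 8.4548 × 21.6 + 0.5 × 9.19 × 1.7 × 27.6 × 0.93
     = 867.98 + 182.62 + 200.51 = 1251.1 kPa.
q_all = q_ult / FS = 1251.1 / 3 = 417.04 kPa.

q_all ≈ 415 kPa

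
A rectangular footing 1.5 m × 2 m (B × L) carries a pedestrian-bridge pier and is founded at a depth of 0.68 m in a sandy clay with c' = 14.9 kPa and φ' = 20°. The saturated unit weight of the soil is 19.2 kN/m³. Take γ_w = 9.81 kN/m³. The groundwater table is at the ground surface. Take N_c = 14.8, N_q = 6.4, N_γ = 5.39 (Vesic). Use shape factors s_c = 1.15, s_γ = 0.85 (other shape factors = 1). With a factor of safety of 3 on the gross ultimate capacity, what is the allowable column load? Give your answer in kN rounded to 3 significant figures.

With the water table at the surface the whole profile is submerged: γ' = 19.2 − 9.81 = 9.39 kN/m³, so q = γ'·D_f = 6.3852 kPa; the same γ' applies in the ½γBN_γ term.
q_ult = c·N_c·s_c + q·N_q + 0.5·γ·B·N_γ·s_γ
     = 14.9 × 14.8 × 1.15 + 6.3852 × 6.4 + 0.5 × 9.39 × 1.5 × 5.39 × 0.85
     = 253.6 + 40.865 + 32.265 = 326.73 kPa.
Gross allowable pressure q_all = 326.73 / 3 = 108.91 kPa.
Footing area = 3 m², so allowable column load = 108.91 × 3 = 326.73 kN.

P_all ≈ 327 kN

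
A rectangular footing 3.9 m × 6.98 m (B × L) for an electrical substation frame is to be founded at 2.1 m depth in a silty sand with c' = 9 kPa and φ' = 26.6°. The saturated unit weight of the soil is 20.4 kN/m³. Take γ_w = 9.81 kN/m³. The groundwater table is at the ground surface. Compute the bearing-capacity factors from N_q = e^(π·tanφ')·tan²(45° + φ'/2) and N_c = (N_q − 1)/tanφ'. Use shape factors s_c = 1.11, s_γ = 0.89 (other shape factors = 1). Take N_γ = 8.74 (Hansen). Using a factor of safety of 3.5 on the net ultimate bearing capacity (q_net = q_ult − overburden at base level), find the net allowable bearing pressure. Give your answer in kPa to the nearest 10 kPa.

q_all(net) ≈ 190 kPa

N_q = e^(π·tan26.6°)·tan²(58.3°) = 12.64; N_c = (N_q − 1)/tanφ' = 23.25.
With the water table at the surface the whole profile is submerged: γ' = 20.4 − 9.81 = 10.59 kN/m³, so q = γ'·D_f = 22.239 kPa; the same γ' applies in the ½γBN_γ term.
q_ult = c·N_c·s_c + q·N_q + 0.5·γ·B·N_γ·s_γ
     = 9 × 23.247 × 1.11 + 22.239 × 12.641 + 0.5 × 10.59 × 3.9 × 8.74 × 0.89
     = 232.24 + 281.13 + 160.63 = 674.01 kPa.
q_net = 674.01 − 22.239 = 651.77 kPa.
q_all(net) = 651.77 / 3.5 = 186.22 kPa.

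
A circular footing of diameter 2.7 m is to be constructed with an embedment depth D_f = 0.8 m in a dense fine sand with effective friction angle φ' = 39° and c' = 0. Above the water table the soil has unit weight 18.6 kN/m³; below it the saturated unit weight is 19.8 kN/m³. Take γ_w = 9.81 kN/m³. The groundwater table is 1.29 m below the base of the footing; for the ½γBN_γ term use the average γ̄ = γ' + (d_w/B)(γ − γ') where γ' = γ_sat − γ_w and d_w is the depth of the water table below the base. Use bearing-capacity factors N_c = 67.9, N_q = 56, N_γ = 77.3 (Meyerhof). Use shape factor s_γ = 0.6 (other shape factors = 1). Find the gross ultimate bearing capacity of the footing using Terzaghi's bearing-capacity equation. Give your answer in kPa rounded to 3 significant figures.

q = γ·D_f = 18.6 × 0.8 = 14.88 kPa.
γ' = 9.99 kN/m³; averaging over the depth B below the base, γ̄ = γ' + (d_w/B)(γ − γ') = 14.104 kN/m³.
q·N_q = 14.88 × 56 = 833.28 kPa
0.5·γ·B·N_γ·s_γ = 0.5 × 14.104 × 2.7 × 77.3 × 0.6 = 883.07 kPa
q_ult = 833.28 + 883.07 = 1716.4 kPa.

q_ult ≈ 1720 kPa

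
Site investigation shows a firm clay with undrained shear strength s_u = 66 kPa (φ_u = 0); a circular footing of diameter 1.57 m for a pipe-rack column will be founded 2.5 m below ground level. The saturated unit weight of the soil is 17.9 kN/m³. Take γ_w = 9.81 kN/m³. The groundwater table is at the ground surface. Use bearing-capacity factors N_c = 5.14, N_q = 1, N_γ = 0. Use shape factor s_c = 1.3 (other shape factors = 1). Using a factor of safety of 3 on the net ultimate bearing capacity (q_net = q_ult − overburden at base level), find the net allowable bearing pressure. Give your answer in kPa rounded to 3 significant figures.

Water table at ground surface, so effective unit weight γ' = 17.9 − 9.81 = 8.09 kN/m³ is used throughout; overburden q = 8.09 × 2.5 = 20.225 kPa.
Cohesion term c·N_c·s_c = 66 × 5.14 × 1.3 = 441.01 kPa; surcharge term q·N_q = 20.225 × 1 = 20.225 kPa.
q_ult = 441.01 + 20.225 = 461.24 kPa.
q_net = 461.24 − 20.225 = 441.01 kPa.
q_all(net) = 441.01 / 3 = 147 kPa.

q_all(net) ≈ 147 kPa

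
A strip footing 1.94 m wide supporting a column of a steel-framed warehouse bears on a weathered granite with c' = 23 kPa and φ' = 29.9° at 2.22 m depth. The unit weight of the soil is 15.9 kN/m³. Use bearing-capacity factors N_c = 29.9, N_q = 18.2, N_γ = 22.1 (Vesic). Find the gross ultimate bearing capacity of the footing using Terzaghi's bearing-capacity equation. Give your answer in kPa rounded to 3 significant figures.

q = γ·D_f = 15.9 × 2.22 = 35.298 kPa.
c·N_c = 23 × 29.9 = 687.7 kPa
q·N_q = 35.298 × 18.2 = 642.42 kPa
0.5·γ·B·N_γ = 0.5 × 15.9 × 1.94 × 22.1 = 340.85 kPa
q_ult = 687.7 + 642.42 + 340.85 = 1671 kPa.

q_ult ≈ 1670 kPa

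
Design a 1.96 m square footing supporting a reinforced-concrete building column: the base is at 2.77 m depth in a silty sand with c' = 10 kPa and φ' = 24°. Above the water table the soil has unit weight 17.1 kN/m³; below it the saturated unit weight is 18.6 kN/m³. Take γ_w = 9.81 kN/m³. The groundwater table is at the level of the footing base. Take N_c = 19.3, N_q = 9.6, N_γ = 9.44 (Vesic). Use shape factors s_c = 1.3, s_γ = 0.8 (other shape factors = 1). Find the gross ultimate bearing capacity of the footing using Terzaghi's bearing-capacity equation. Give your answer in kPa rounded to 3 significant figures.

q_ult ≈ 771 kPa

q = γ·D_f = 17.1 × 2.77 = 47.367 kPa.
For the ½γBN_γ term take γ' = 18.6 − 9.81 = 8.79 kN/m³ (soil below base is submerged).
c·N_c·s_c = 10 × 19.3 × 1.3 = 250.9 kPa
q·N_q = 47.367 × 9.6 = 454.72 kPa
0.5·γ·B·N_γ·s_γ = 0.5 × 8.79 × 1.96 × 9.44 × 0.8 = 65.054 kPa
q_ult = 250.9 + 454.72 + 65.054 = 770.68 kPa.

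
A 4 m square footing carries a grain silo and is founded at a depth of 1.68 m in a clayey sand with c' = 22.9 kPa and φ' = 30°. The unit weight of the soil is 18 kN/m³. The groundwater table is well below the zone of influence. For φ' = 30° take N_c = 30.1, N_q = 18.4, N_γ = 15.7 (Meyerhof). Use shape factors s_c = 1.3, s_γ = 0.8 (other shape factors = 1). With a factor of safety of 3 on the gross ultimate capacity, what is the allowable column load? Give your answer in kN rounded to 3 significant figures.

P_all ≈ 10200 kN

Effective surcharge at the founding depth q = γ·D_f = 18 × 1.68 = 30.24 kPa.
q_ult = c·N_c·s_c + q·N_q + 0.5·γ·B·N_γ·s_γ
     = 22.9 × 30.1 × 1.3 + 30.24 × 18.4 + 0.5 × 18 × 4 × 15.7 × 0.8
     = 896.08 + 556.42 + 452.16 = 1904.7 kPa.
Gross allowable pressure q_all = 1904.7 / 3 = 634.88 kPa.
Footing area = 16 m², so allowable column load = 634.88 × 16 = 10158 kN.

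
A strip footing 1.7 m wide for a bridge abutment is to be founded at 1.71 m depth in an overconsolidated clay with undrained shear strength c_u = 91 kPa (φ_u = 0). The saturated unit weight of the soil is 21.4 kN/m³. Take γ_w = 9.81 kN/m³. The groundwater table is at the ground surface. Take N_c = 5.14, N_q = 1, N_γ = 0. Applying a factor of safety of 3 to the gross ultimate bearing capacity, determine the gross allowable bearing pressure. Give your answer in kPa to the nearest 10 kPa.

γ' = 21.4 − 9.81 = 11.59 kN/m³ (submerged throughout). q = 11.59 × 1.71 = 19.819 kPa.
c·N_c = 91 × 5.14 = 467.74 kPa
q·N_q = 19.819 × 1 = 19.819 kPa
q_ult = 467.74 + 19.819 = 487.56 kPa.
q_all = q_ult / FS = 487.56 / 3 = 162.52 kPa.

q_all ≈ 160 kPa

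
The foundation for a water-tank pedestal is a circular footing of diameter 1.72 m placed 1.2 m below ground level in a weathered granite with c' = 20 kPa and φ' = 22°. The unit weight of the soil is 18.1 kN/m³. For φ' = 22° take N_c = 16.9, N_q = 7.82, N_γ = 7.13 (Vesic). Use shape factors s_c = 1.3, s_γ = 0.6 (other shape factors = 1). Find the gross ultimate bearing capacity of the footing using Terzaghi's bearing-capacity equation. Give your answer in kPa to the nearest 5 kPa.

Effective surcharge at the founding depth q = γ·D_f = 18.1 × 1.2 = 21.72 kPa.
q_ult = c·N_c·s_c + q·N_q + 0.5·γ·B·N_γ·s_γ
     = 20 × 16.9 × 1.3 + 21.72 × 7.82 + 0.5 × 18.1 × 1.72 × 7.13 × 0.6
     = 439.4 + 169.85 + 66.591 = 675.84 kPa.

q_ult ≈ 675 kPa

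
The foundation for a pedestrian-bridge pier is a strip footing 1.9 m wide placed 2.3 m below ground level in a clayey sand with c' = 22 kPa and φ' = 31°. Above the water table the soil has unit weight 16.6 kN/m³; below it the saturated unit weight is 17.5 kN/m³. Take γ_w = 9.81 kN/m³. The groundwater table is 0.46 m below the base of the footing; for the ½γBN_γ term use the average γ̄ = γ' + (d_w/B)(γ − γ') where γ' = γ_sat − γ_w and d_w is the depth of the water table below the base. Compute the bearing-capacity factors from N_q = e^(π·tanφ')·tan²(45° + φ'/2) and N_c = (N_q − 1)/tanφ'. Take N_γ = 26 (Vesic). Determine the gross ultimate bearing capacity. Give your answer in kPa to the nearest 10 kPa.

tan31° = 0.6009, so N_q = e^(π×0.6009)·tan²(60.5°) = 6.604 × 3.124 = 20.63.
N_c = (20.63 − 1)/tan31° = 32.67.
Effective surcharge at the founding depth q = γ·D_f = 16.6 × 2.3 = 38.18 kPa.
With d_w = 0.46 m < B, γ̄ = 7.69 + (0.46/1.9) × (16.6 − 7.69) = 9.8472 kN/m³.
q_ult = c·N_c + q·N_q + 0.5·γ·B·N_γ
     = 22 × 32.671 + 38.18 × 20.631 + 0.5 × 9.8472 × 1.9 × 26
     = 718.76 + 787.68 + 243.22 = 1749.7 kPa.

q_ult ≈ 1750 kPa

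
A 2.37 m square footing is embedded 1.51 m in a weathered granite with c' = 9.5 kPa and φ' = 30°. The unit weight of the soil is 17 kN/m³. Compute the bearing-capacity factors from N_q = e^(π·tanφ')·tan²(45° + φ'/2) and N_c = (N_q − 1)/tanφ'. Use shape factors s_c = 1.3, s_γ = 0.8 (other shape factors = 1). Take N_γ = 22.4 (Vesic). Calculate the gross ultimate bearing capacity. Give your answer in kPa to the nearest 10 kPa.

tan30° = 0.5774, so N_q = e^(π×0.5774)·tan²(60°) = 6.134 × 3.0 = 18.4.
N_c = (18.4 − 1)/tan30° = 30.14.
Effective surcharge at the founding depth q = γ·D_f = 17 × 1.51 = 25.67 kPa.
q_ult = c·N_c·s_c + q·N_q + 0.5·γ·B·N_γ·s_γ
     = 9.5 × 30.14 × 1.3 + 25.67 × 18.401 + 0.5 × 17 × 2.37 × 22.4 × 0.8
     = 372.22 + 472.36 + 361 = 1205.6 kPa.

q_ult ≈ 1210 kPa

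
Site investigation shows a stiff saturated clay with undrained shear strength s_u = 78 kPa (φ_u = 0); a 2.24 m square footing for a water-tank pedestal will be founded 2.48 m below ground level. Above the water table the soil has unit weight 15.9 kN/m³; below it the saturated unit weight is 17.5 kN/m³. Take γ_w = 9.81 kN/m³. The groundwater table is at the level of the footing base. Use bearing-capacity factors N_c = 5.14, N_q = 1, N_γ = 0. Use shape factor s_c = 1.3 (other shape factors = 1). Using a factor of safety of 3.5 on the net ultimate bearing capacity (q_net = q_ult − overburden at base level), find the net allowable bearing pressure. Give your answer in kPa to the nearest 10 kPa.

Overburden at base level: q = 15.9 × 2.48 = 39.432 kPa.
Cohesion term c·N_c·s_c = 78 × 5.14 × 1.3 = 521.2 kPa; surcharge term q·N_q = 39.432 × 1 = 39.432 kPa.
q_ult = 521.2 + 39.432 = 560.63 kPa.
q_net = 560.63 − 39.432 = 521.2 kPa.
q_all(net) = 521.2 / 3.5 = 148.91 kPa.

q_all(net) ≈ 150 kPa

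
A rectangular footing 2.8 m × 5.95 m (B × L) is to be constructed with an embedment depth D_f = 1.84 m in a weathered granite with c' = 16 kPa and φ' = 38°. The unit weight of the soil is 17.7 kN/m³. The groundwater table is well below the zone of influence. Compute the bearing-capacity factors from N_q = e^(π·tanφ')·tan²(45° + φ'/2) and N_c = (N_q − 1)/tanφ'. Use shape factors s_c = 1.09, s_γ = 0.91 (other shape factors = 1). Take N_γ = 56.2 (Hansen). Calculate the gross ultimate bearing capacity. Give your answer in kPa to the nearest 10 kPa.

q_ult ≈ 3930 kPa

tan38° = 0.7813, so N_q = e^(π×0.7813)·tan²(64°) = 11.64 × 4.204 = 48.93.
N_c = (48.93 − 1)/tan38° = 61.35.
Overburden at base level: q = 17.7 × 1.84 = 32.568 kPa.
Cohesion term c·N_c·s_c = 16 × 61.352 × 1.09 = 1070 kPa; surcharge term q·N_q = 32.568 × 48.933 = 1593.7 kPa; self-weight term 0.5·γ·B·N_γ·s_γ = 0.5 × 17.7 × 2.8 × 56.2 × 0.91 = 1267.3 kPa.
q_ult = 1070 + 1593.7 + 1267.3 = 3930.9 kPa.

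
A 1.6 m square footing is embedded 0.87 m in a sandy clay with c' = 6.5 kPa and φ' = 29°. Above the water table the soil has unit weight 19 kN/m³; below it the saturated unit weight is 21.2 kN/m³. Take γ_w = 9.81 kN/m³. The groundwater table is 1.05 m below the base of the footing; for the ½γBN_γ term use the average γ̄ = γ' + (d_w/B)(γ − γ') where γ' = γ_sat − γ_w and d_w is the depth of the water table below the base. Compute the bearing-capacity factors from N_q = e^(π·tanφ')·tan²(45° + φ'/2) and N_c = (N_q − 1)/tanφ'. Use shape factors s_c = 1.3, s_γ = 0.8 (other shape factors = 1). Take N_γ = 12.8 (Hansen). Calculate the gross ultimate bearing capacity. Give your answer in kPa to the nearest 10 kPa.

tan29° = 0.5543, so N_q = e^(π×0.5543)·tan²(59.5°) = 5.705 × 2.882 = 16.44.
N_c = (16.44 − 1)/tan29° = 27.86.
q = γ·D_f = 19 × 0.87 = 16.53 kPa.
γ' = 11.39 kN/m³; averaging over the depth B below the base, γ̄ = γ' + (d_w/B)(γ − γ') = 16.384 kN/m³.
c·N_c·s_c = 6.5 × 27.86 × 1.3 = 235.42 kPa
q·N_q = 16.53 × 16.443 = 271.81 kPa
0.5·γ·B·N_γ·s_γ = 0.5 × 16.384 × 1.6 × 12.8 × 0.8 = 134.22 kPa
q_ult = 235.42 + 271.81 + 134.22 = 641.45 kPa.

q_ult ≈ 640 kPa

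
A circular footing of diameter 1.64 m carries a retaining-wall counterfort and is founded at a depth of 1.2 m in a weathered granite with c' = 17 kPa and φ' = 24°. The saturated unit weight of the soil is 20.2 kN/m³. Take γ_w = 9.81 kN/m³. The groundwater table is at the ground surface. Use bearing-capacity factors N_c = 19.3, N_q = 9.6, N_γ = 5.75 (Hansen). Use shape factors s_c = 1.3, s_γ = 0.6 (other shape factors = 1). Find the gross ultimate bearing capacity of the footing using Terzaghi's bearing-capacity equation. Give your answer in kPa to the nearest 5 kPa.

q_ult ≈ 575 kPa

γ' = 20.2 − 9.81 = 10.39 kN/m³ (submerged throughout). q = 10.39 × 1.2 = 12.468 kPa; the same γ' applies in the ½γBN_γ term.
c·N_c·s_c = 17 × 19.3 × 1.3 = 426.53 kPa
q·N_q = 12.468 × 9.6 = 119.69 kPa
0.5·γ·B·N_γ·s_γ = 0.5 × 10.39 × 1.64 × 5.75 × 0.6 = 29.393 kPa
q_ult = 426.53 + 119.69 + 29.393 = 575.62 kPa.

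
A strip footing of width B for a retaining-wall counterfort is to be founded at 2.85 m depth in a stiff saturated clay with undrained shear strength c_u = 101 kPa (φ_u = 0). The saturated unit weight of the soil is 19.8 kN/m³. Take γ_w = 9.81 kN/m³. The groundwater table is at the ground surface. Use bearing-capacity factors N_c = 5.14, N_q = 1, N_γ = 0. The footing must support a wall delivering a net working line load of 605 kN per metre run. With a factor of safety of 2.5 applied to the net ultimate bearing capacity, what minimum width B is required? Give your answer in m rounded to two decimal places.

B = 2.91 m

Water table at ground surface, so effective unit weight γ' = 19.8 − 9.81 = 9.99 kN/m³ is used throughout; overburden q = 9.99 × 2.85 = 28.472 kPa.
Cohesion term c·N_c = 101 × 5.14 = 519.14 kPa; surcharge term q·N_q = 28.472 × 1 = 28.472 kPa.
q_ult = 519.14 + 28.472 = 547.61 kPa.
For φ = 0 the ½γBN_γ term vanishes, so q_ult is independent of B. q_net = 547.61 − 28.472 = 519.14 kPa; q_all(net) = 519.14/2.5 = 207.66 kPa.
Required width B = w / q_all(net) = 605 / 207.66 = 2.913 m.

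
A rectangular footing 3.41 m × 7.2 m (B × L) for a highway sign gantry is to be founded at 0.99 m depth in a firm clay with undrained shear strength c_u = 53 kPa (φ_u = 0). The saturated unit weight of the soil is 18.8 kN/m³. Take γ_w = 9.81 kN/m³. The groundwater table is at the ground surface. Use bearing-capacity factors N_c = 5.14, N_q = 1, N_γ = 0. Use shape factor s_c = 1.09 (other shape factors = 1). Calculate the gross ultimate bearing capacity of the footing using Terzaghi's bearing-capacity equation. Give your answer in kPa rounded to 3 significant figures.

With the water table at the surface the whole profile is submerged: γ' = 18.8 − 9.81 = 8.99 kN/m³, so q = γ'·D_f = 8.9001 kPa.
q_ult = c·N_c·s_c + q·N_q
     = 53 × 5.14 × 1.09 + 8.9001 × 1
     = 296.94 + 8.9001 = 305.84 kPa.

q_ult ≈ 306 kPa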